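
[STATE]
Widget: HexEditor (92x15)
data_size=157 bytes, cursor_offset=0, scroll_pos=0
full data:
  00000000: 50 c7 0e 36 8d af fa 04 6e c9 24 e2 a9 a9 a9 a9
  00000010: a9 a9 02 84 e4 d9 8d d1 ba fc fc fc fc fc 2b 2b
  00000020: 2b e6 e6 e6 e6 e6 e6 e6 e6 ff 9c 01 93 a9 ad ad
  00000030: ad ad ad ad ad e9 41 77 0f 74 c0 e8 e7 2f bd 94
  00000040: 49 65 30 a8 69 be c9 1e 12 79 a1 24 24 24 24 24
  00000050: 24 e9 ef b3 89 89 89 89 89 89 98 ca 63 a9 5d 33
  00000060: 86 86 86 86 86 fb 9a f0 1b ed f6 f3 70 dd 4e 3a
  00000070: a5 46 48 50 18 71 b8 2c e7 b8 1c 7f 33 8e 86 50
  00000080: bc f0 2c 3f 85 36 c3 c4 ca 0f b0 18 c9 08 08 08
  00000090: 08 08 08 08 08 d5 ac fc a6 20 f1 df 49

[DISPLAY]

00000000  50 c7 0e 36 8d af fa 04  6e c9 24 e2 a9 a9 a9 a9  |P..6....n.$.....|              
00000010  a9 a9 02 84 e4 d9 8d d1  ba fc fc fc fc fc 2b 2b  |..............++|              
00000020  2b e6 e6 e6 e6 e6 e6 e6  e6 ff 9c 01 93 a9 ad ad  |+...............|              
00000030  ad ad ad ad ad e9 41 77  0f 74 c0 e8 e7 2f bd 94  |......Aw.t.../..|              
00000040  49 65 30 a8 69 be c9 1e  12 79 a1 24 24 24 24 24  |Ie0.i....y.$$$$$|              
00000050  24 e9 ef b3 89 89 89 89  89 89 98 ca 63 a9 5d 33  |$...........c.]3|              
00000060  86 86 86 86 86 fb 9a f0  1b ed f6 f3 70 dd 4e 3a  |............p.N:|              
00000070  a5 46 48 50 18 71 b8 2c  e7 b8 1c 7f 33 8e 86 50  |.FHP.q.,....3..P|              
00000080  bc f0 2c 3f 85 36 c3 c4  ca 0f b0 18 c9 08 08 08  |..,?.6..........|              
00000090  08 08 08 08 08 d5 ac fc  a6 20 f1 df 49           |......... ..I   |              
                                                                                            
                                                                                            
                                                                                            
                                                                                            
                                                                                            


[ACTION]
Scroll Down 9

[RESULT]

00000090  08 08 08 08 08 d5 ac fc  a6 20 f1 df 49           |......... ..I   |              
                                                                                            
                                                                                            
                                                                                            
                                                                                            
                                                                                            
                                                                                            
                                                                                            
                                                                                            
                                                                                            
                                                                                            
                                                                                            
                                                                                            
                                                                                            
                                                                                            


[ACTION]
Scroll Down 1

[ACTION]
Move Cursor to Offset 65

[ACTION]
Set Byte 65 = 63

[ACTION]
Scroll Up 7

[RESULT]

00000020  2b e6 e6 e6 e6 e6 e6 e6  e6 ff 9c 01 93 a9 ad ad  |+...............|              
00000030  ad ad ad ad ad e9 41 77  0f 74 c0 e8 e7 2f bd 94  |......Aw.t.../..|              
00000040  49 63 30 a8 69 be c9 1e  12 79 a1 24 24 24 24 24  |Ic0.i....y.$$$$$|              
00000050  24 e9 ef b3 89 89 89 89  89 89 98 ca 63 a9 5d 33  |$...........c.]3|              
00000060  86 86 86 86 86 fb 9a f0  1b ed f6 f3 70 dd 4e 3a  |............p.N:|              
00000070  a5 46 48 50 18 71 b8 2c  e7 b8 1c 7f 33 8e 86 50  |.FHP.q.,....3..P|              
00000080  bc f0 2c 3f 85 36 c3 c4  ca 0f b0 18 c9 08 08 08  |..,?.6..........|              
00000090  08 08 08 08 08 d5 ac fc  a6 20 f1 df 49           |......... ..I   |              
                                                                                            
                                                                                            
                                                                                            
                                                                                            
                                                                                            
                                                                                            
                                                                                            


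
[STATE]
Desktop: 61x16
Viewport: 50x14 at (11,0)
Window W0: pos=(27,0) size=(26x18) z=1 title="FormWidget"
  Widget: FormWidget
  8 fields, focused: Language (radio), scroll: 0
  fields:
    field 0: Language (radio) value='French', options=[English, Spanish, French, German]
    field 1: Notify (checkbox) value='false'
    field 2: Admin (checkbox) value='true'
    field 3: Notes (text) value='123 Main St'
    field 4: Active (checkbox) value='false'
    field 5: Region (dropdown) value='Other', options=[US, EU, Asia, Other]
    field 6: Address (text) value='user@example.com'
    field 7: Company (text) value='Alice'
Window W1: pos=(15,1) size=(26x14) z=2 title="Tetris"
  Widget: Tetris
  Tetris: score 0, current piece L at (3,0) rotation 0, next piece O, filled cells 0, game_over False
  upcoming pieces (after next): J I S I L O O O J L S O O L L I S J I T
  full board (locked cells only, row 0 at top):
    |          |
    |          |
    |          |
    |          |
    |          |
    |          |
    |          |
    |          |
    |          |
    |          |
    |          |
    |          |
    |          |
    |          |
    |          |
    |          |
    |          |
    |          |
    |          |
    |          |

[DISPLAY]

                ┏━━━━━━━━━━━━━━━━━━━━━━━━┓        
    ┏━━━━━━━━━━━━━━━━━━━━━━━━┓           ┃        
    ┃ Tetris                 ┃───────────┨        
    ┠────────────────────────┨ ( ) Englis┃        
    ┃          │Next:        ┃ [ ]       ┃        
    ┃          │▓▓           ┃ [x]       ┃        
    ┃          │▓▓           ┃ [123 Main]┃        
    ┃          │             ┃ [ ]       ┃        
    ┃          │             ┃ [Other  ▼]┃        
    ┃          │             ┃ [user@exa]┃        
    ┃          │Score:       ┃ [Alice   ]┃        
    ┃          │0            ┃           ┃        
    ┃          │             ┃           ┃        
    ┃          │             ┃           ┃        


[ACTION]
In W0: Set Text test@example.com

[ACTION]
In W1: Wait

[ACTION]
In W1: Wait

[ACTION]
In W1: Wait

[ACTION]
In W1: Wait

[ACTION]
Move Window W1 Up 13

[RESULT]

    ┏━━━━━━━━━━━━━━━━━━━━━━━━┓━━━━━━━━━━━┓        
    ┃ Tetris                 ┃           ┃        
    ┠────────────────────────┨───────────┨        
    ┃          │Next:        ┃ ( ) Englis┃        
    ┃          │▓▓           ┃ [ ]       ┃        
    ┃          │▓▓           ┃ [x]       ┃        
    ┃          │             ┃ [123 Main]┃        
    ┃          │             ┃ [ ]       ┃        
    ┃          │             ┃ [Other  ▼]┃        
    ┃          │Score:       ┃ [user@exa]┃        
    ┃          │0            ┃ [Alice   ]┃        
    ┃          │             ┃           ┃        
    ┃          │             ┃           ┃        
    ┗━━━━━━━━━━━━━━━━━━━━━━━━┛           ┃        


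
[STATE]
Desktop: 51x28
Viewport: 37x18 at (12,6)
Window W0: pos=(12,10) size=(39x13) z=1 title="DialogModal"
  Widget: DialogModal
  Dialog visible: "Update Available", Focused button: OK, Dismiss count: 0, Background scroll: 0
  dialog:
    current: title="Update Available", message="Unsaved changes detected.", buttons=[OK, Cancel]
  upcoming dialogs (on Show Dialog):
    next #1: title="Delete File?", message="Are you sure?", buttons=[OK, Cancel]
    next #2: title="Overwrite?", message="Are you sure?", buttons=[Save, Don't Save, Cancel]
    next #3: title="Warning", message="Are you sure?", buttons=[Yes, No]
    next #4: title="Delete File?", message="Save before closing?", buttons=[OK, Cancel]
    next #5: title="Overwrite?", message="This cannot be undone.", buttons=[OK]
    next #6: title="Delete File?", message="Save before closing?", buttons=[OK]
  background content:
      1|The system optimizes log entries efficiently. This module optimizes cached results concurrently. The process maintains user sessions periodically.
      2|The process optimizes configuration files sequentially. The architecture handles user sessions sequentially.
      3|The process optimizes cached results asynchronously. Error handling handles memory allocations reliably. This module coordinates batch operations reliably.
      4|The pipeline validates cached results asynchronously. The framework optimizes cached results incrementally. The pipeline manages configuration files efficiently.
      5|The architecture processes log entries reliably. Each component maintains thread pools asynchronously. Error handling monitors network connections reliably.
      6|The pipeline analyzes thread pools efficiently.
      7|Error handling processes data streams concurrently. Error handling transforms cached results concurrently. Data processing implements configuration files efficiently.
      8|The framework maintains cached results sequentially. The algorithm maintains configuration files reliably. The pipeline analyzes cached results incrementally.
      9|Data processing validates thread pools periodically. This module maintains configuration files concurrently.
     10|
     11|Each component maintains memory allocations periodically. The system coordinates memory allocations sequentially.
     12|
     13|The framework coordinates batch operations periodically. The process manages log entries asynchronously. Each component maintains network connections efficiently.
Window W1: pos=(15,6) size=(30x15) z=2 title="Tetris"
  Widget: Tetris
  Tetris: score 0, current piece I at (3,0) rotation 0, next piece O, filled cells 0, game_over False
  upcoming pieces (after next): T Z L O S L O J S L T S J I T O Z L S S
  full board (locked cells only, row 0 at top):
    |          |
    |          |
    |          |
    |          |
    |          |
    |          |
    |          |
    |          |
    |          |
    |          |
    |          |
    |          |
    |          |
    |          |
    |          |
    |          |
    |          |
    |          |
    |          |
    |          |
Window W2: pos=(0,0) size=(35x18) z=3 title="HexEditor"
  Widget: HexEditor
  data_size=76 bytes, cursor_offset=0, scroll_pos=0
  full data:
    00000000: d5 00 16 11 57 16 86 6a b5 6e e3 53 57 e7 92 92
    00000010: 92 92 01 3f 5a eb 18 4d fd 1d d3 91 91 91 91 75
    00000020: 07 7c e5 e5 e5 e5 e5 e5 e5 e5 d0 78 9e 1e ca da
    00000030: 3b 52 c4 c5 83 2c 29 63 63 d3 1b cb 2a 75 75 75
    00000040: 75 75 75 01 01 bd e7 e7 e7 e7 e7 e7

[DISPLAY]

b 52 c4 c5 83 2c 29 63┃━━━━━━━━━┓    
5 75 75 01 01 bd e7 e7┃         ┃    
                      ┃─────────┨    
                      ┃         ┃    
                      ┃         ┃━━━━
                      ┃         ┃    
                      ┃         ┃────
                      ┃         ┃ eff
                      ┃         ┃ion 
                      ┃         ┃┐lts
                      ┃         ┃│ult
━━━━━━━━━━━━━━━━━━━━━━┛         ┃│tri
┃Th┃          │                 ┃│s e
┃Er┃          │                 ┃┘eam
┃Th┗━━━━━━━━━━━━━━━━━━━━━━━━━━━━┛esul
┃Data processing validates thread poo
┗━━━━━━━━━━━━━━━━━━━━━━━━━━━━━━━━━━━━
                                     


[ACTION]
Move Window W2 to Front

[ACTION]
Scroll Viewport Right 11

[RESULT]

52 c4 c5 83 2c 29 63┃━━━━━━━━━┓      
75 75 01 01 bd e7 e7┃         ┃      
                    ┃─────────┨      
                    ┃         ┃      
                    ┃         ┃━━━━━┓
                    ┃         ┃     ┃
                    ┃         ┃─────┨
                    ┃         ┃ effi┃
                    ┃         ┃ion f┃
                    ┃         ┃┐lts ┃
                    ┃         ┃│ults┃
━━━━━━━━━━━━━━━━━━━━┛         ┃│trie┃
h┃          │                 ┃│s ef┃
r┃          │                 ┃┘eams┃
h┗━━━━━━━━━━━━━━━━━━━━━━━━━━━━┛esult┃
ata processing validates thread pool┃
━━━━━━━━━━━━━━━━━━━━━━━━━━━━━━━━━━━━┛
                                     


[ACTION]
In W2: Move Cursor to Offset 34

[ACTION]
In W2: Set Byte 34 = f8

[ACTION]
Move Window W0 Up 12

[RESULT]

52 c4 c5 83 2c 29 63┃━━━━━━━━━┓│ults┃
75 75 01 01 bd e7 e7┃         ┃│trie┃
                    ┃─────────┨│s ef┃
                    ┃         ┃┘eams┃
                    ┃         ┃esult┃
                    ┃         ┃ pool┃
                    ┃         ┃━━━━━┛
                    ┃         ┃      
                    ┃         ┃      
                    ┃         ┃      
                    ┃         ┃      
━━━━━━━━━━━━━━━━━━━━┛         ┃      
 ┃          │                 ┃      
 ┃          │                 ┃      
 ┗━━━━━━━━━━━━━━━━━━━━━━━━━━━━┛      
                                     
                                     
                                     


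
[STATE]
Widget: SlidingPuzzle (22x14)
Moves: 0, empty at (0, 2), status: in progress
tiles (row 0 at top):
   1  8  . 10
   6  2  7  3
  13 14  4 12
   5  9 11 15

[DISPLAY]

┌────┬────┬────┬────┐ 
│  1 │  8 │    │ 10 │ 
├────┼────┼────┼────┤ 
│  6 │  2 │  7 │  3 │ 
├────┼────┼────┼────┤ 
│ 13 │ 14 │  4 │ 12 │ 
├────┼────┼────┼────┤ 
│  5 │  9 │ 11 │ 15 │ 
└────┴────┴────┴────┘ 
Moves: 0              
                      
                      
                      
                      


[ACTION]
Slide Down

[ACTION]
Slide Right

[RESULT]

┌────┬────┬────┬────┐ 
│  1 │    │  8 │ 10 │ 
├────┼────┼────┼────┤ 
│  6 │  2 │  7 │  3 │ 
├────┼────┼────┼────┤ 
│ 13 │ 14 │  4 │ 12 │ 
├────┼────┼────┼────┤ 
│  5 │  9 │ 11 │ 15 │ 
└────┴────┴────┴────┘ 
Moves: 1              
                      
                      
                      
                      


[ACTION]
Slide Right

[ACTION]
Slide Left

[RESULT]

┌────┬────┬────┬────┐ 
│  1 │    │  8 │ 10 │ 
├────┼────┼────┼────┤ 
│  6 │  2 │  7 │  3 │ 
├────┼────┼────┼────┤ 
│ 13 │ 14 │  4 │ 12 │ 
├────┼────┼────┼────┤ 
│  5 │  9 │ 11 │ 15 │ 
└────┴────┴────┴────┘ 
Moves: 3              
                      
                      
                      
                      


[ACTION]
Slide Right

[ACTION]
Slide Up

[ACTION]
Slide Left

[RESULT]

┌────┬────┬────┬────┐ 
│  6 │  1 │  8 │ 10 │ 
├────┼────┼────┼────┤ 
│  2 │    │  7 │  3 │ 
├────┼────┼────┼────┤ 
│ 13 │ 14 │  4 │ 12 │ 
├────┼────┼────┼────┤ 
│  5 │  9 │ 11 │ 15 │ 
└────┴────┴────┴────┘ 
Moves: 6              
                      
                      
                      
                      


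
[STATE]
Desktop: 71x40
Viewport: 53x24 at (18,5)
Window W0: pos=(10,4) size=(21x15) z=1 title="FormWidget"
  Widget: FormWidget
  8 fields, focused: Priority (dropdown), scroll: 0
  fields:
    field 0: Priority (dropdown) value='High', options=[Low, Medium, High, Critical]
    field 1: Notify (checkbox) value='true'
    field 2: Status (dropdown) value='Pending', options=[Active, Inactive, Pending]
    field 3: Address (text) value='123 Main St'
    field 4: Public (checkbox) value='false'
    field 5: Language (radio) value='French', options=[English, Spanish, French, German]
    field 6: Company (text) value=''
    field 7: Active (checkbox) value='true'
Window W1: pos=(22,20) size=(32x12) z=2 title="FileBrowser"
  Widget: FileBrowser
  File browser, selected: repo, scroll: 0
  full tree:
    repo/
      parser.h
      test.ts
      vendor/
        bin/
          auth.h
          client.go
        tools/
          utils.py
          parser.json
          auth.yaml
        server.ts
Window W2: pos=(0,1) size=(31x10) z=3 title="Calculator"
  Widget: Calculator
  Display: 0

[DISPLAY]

            ┃                                        
            ┃                                        
            ┃                                        
            ┃                                        
            ┃                                        
━━━━━━━━━━━━┛                                        
c:     [ ]  ┃                                        
age:   ( ) E┃                                        
ny:    [   ]┃                                        
e:     [x]  ┃                                        
            ┃                                        
            ┃                                        
            ┃                                        
━━━━━━━━━━━━┛                                        
                                                     
    ┏━━━━━━━━━━━━━━━━━━━━━━━━━━━━━━┓                 
    ┃ FileBrowser                  ┃                 
    ┠──────────────────────────────┨                 
    ┃> [-] repo/                   ┃                 
    ┃    parser.h                  ┃                 
    ┃    test.ts                   ┃                 
    ┃    [+] vendor/               ┃                 
    ┃                              ┃                 
    ┃                              ┃                 


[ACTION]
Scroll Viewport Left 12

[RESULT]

───┬───┬───┐            ┃                            
 8 │ 9 │ ÷ │            ┃                            
───┼───┼───┤            ┃                            
 5 │ 6 │ × │            ┃                            
───┴───┴───┘            ┃                            
━━━━━━━━━━━━━━━━━━━━━━━━┛                            
    ┃  Public:     [ ]  ┃                            
    ┃  Language:   ( ) E┃                            
    ┃  Company:    [   ]┃                            
    ┃  Active:     [x]  ┃                            
    ┃                   ┃                            
    ┃                   ┃                            
    ┃                   ┃                            
    ┗━━━━━━━━━━━━━━━━━━━┛                            
                                                     
                ┏━━━━━━━━━━━━━━━━━━━━━━━━━━━━━━┓     
                ┃ FileBrowser                  ┃     
                ┠──────────────────────────────┨     
                ┃> [-] repo/                   ┃     
                ┃    parser.h                  ┃     
                ┃    test.ts                   ┃     
                ┃    [+] vendor/               ┃     
                ┃                              ┃     
                ┃                              ┃     


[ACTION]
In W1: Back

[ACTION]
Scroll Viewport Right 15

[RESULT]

            ┃                                        
            ┃                                        
            ┃                                        
            ┃                                        
            ┃                                        
━━━━━━━━━━━━┛                                        
c:     [ ]  ┃                                        
age:   ( ) E┃                                        
ny:    [   ]┃                                        
e:     [x]  ┃                                        
            ┃                                        
            ┃                                        
            ┃                                        
━━━━━━━━━━━━┛                                        
                                                     
    ┏━━━━━━━━━━━━━━━━━━━━━━━━━━━━━━┓                 
    ┃ FileBrowser                  ┃                 
    ┠──────────────────────────────┨                 
    ┃> [-] repo/                   ┃                 
    ┃    parser.h                  ┃                 
    ┃    test.ts                   ┃                 
    ┃    [+] vendor/               ┃                 
    ┃                              ┃                 
    ┃                              ┃                 


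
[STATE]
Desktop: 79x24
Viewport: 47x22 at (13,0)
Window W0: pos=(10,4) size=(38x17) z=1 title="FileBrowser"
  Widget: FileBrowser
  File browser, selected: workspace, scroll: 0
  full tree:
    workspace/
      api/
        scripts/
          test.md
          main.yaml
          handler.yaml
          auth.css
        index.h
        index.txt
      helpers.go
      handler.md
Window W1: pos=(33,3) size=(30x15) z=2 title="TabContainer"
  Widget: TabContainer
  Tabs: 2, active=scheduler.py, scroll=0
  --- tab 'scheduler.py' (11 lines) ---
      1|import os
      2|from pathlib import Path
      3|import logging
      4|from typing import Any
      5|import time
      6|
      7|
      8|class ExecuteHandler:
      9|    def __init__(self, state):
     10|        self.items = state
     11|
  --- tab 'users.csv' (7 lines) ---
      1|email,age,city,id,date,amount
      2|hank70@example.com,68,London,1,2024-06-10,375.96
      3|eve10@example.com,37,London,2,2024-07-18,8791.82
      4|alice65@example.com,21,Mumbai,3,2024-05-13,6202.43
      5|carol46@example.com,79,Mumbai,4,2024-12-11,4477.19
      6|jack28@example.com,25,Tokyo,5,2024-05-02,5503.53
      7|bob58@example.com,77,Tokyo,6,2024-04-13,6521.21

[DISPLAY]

                                               
                                               
                                               
                    ┏━━━━━━━━━━━━━━━━━━━━━━━━━━
━━━━━━━━━━━━━━━━━━━━┃ TabContainer             
ileBrowser          ┠──────────────────────────
────────────────────┃[scheduler.py]│ users.csv 
[-] workspace/      ┃──────────────────────────
  [+] api/          ┃import os                 
  helpers.go        ┃from pathlib import Path  
  handler.md        ┃import logging            
                    ┃from typing import Any    
                    ┃import time               
                    ┃                          
                    ┃                          
                    ┃class ExecuteHandler:     
                    ┃    def __init__(self, sta
                    ┗━━━━━━━━━━━━━━━━━━━━━━━━━━
                                  ┃            
                                  ┃            
━━━━━━━━━━━━━━━━━━━━━━━━━━━━━━━━━━┛            
                                               


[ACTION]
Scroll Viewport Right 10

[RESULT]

                                               
                                               
                                               
          ┏━━━━━━━━━━━━━━━━━━━━━━━━━━━━┓       
━━━━━━━━━━┃ TabContainer               ┃       
          ┠────────────────────────────┨       
──────────┃[scheduler.py]│ users.csv   ┃       
ace/      ┃────────────────────────────┃       
          ┃import os                   ┃       
go        ┃from pathlib import Path    ┃       
md        ┃import logging              ┃       
          ┃from typing import Any      ┃       
          ┃import time                 ┃       
          ┃                            ┃       
          ┃                            ┃       
          ┃class ExecuteHandler:       ┃       
          ┃    def __init__(self, state┃       
          ┗━━━━━━━━━━━━━━━━━━━━━━━━━━━━┛       
                        ┃                      
                        ┃                      
━━━━━━━━━━━━━━━━━━━━━━━━┛                      
                                               


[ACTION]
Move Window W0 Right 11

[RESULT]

                                               
                                               
                                               
          ┏━━━━━━━━━━━━━━━━━━━━━━━━━━━━┓       
━━━━━━━━━━┃ TabContainer               ┃       
FileBrowse┠────────────────────────────┨       
──────────┃[scheduler.py]│ users.csv   ┃       
 [-] works┃────────────────────────────┃       
   [+] api┃import os                   ┃       
   helpers┃from pathlib import Path    ┃       
   handler┃import logging              ┃       
          ┃from typing import Any      ┃       
          ┃import time                 ┃       
          ┃                            ┃       
          ┃                            ┃       
          ┃class ExecuteHandler:       ┃       
          ┃    def __init__(self, state┃       
          ┗━━━━━━━━━━━━━━━━━━━━━━━━━━━━┛       
                                   ┃           
                                   ┃           
━━━━━━━━━━━━━━━━━━━━━━━━━━━━━━━━━━━┛           
                                               


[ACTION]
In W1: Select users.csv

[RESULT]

                                               
                                               
                                               
          ┏━━━━━━━━━━━━━━━━━━━━━━━━━━━━┓       
━━━━━━━━━━┃ TabContainer               ┃       
FileBrowse┠────────────────────────────┨       
──────────┃ scheduler.py │[users.csv]  ┃       
 [-] works┃────────────────────────────┃       
   [+] api┃email,age,city,id,date,amoun┃       
   helpers┃hank70@example.com,68,London┃       
   handler┃eve10@example.com,37,London,┃       
          ┃alice65@example.com,21,Mumba┃       
          ┃carol46@example.com,79,Mumba┃       
          ┃jack28@example.com,25,Tokyo,┃       
          ┃bob58@example.com,77,Tokyo,6┃       
          ┃                            ┃       
          ┃                            ┃       
          ┗━━━━━━━━━━━━━━━━━━━━━━━━━━━━┛       
                                   ┃           
                                   ┃           
━━━━━━━━━━━━━━━━━━━━━━━━━━━━━━━━━━━┛           
                                               


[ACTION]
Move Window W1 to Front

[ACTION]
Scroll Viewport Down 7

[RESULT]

                                               
          ┏━━━━━━━━━━━━━━━━━━━━━━━━━━━━┓       
━━━━━━━━━━┃ TabContainer               ┃       
FileBrowse┠────────────────────────────┨       
──────────┃ scheduler.py │[users.csv]  ┃       
 [-] works┃────────────────────────────┃       
   [+] api┃email,age,city,id,date,amoun┃       
   helpers┃hank70@example.com,68,London┃       
   handler┃eve10@example.com,37,London,┃       
          ┃alice65@example.com,21,Mumba┃       
          ┃carol46@example.com,79,Mumba┃       
          ┃jack28@example.com,25,Tokyo,┃       
          ┃bob58@example.com,77,Tokyo,6┃       
          ┃                            ┃       
          ┃                            ┃       
          ┗━━━━━━━━━━━━━━━━━━━━━━━━━━━━┛       
                                   ┃           
                                   ┃           
━━━━━━━━━━━━━━━━━━━━━━━━━━━━━━━━━━━┛           
                                               
                                               
                                               


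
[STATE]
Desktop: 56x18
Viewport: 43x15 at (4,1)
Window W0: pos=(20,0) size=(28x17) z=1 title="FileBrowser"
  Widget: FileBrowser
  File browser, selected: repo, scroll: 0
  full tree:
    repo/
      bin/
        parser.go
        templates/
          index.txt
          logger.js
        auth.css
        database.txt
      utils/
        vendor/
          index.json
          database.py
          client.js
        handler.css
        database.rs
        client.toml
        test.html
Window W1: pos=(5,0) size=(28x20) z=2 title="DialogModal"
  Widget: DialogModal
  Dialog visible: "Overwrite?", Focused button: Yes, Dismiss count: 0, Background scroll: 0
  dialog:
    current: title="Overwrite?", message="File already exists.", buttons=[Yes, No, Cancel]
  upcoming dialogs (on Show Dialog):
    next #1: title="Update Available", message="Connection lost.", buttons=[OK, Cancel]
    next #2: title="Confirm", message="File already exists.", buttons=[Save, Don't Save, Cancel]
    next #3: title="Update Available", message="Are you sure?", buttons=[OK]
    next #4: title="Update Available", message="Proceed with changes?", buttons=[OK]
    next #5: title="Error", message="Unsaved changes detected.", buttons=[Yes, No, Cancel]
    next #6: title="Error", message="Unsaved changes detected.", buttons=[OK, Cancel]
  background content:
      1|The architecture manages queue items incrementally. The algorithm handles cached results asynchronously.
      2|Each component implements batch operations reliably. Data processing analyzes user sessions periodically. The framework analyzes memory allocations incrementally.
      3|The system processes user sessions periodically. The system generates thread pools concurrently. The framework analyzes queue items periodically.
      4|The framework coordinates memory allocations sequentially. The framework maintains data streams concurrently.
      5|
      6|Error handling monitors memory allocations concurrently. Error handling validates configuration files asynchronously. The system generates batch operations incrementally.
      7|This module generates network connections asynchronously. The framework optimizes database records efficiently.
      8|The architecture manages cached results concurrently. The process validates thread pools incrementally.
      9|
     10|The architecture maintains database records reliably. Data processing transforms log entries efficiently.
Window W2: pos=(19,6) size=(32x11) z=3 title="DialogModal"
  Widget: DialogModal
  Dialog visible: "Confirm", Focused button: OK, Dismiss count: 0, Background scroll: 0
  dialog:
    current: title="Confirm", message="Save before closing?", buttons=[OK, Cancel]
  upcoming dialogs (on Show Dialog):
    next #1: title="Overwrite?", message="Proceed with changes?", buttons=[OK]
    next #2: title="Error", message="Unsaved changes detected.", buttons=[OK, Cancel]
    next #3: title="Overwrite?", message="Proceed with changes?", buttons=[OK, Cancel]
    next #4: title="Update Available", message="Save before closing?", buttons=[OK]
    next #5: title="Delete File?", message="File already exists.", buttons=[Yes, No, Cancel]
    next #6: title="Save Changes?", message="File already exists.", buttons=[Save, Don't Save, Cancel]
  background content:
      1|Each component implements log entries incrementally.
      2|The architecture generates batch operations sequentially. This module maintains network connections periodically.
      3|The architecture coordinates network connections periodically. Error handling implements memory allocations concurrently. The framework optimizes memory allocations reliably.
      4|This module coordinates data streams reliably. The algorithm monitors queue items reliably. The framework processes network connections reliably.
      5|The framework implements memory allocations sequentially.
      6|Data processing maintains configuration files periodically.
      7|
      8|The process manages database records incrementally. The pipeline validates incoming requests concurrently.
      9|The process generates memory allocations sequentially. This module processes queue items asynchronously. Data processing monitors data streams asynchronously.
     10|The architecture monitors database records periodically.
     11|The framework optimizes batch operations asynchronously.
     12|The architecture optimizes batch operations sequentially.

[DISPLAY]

 ┃ DialogModal              ┃              
 ┠──────────────────────────┨──────────────
 ┃The architecture manages q┃              
 ┃Each component implements ┃              
 ┃The system processes user ┃s/            
 ┃The framework┏━━━━━━━━━━━━━━━━━━━━━━━━━━━
 ┃             ┃ DialogModal               
 ┃Er┌──────────┠───────────────────────────
 ┃Th│     Overw┃Each component implements l
 ┃Th│File alrea┃The┌──────────────────────┐
 ┃  │[Yes]  No ┃The│       Confirm        │
 ┃Th└──────────┃Thi│ Save before closing? │
 ┃             ┃The│    [OK]  Cancel      │
 ┃             ┃Dat└──────────────────────┘
 ┃             ┃                           


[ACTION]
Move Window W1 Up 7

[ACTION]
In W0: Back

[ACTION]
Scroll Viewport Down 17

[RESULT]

 ┃The architecture manages q┃              
 ┃Each component implements ┃              
 ┃The system processes user ┃s/            
 ┃The framework┏━━━━━━━━━━━━━━━━━━━━━━━━━━━
 ┃             ┃ DialogModal               
 ┃Er┌──────────┠───────────────────────────
 ┃Th│     Overw┃Each component implements l
 ┃Th│File alrea┃The┌──────────────────────┐
 ┃  │[Yes]  No ┃The│       Confirm        │
 ┃Th└──────────┃Thi│ Save before closing? │
 ┃             ┃The│    [OK]  Cancel      │
 ┃             ┃Dat└──────────────────────┘
 ┃             ┃                           
 ┃             ┗━━━━━━━━━━━━━━━━━━━━━━━━━━━
 ┃                          ┃              


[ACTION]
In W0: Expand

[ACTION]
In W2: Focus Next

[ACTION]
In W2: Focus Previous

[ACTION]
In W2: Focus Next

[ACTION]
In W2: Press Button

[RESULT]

 ┃The architecture manages q┃              
 ┃Each component implements ┃              
 ┃The system processes user ┃s/            
 ┃The framework┏━━━━━━━━━━━━━━━━━━━━━━━━━━━
 ┃             ┃ DialogModal               
 ┃Er┌──────────┠───────────────────────────
 ┃Th│     Overw┃Each component implements l
 ┃Th│File alrea┃The architecture generates 
 ┃  │[Yes]  No ┃The architecture coordinate
 ┃Th└──────────┃This module coordinates dat
 ┃             ┃The framework implements me
 ┃             ┃Data processing maintains c
 ┃             ┃                           
 ┃             ┗━━━━━━━━━━━━━━━━━━━━━━━━━━━
 ┃                          ┃              


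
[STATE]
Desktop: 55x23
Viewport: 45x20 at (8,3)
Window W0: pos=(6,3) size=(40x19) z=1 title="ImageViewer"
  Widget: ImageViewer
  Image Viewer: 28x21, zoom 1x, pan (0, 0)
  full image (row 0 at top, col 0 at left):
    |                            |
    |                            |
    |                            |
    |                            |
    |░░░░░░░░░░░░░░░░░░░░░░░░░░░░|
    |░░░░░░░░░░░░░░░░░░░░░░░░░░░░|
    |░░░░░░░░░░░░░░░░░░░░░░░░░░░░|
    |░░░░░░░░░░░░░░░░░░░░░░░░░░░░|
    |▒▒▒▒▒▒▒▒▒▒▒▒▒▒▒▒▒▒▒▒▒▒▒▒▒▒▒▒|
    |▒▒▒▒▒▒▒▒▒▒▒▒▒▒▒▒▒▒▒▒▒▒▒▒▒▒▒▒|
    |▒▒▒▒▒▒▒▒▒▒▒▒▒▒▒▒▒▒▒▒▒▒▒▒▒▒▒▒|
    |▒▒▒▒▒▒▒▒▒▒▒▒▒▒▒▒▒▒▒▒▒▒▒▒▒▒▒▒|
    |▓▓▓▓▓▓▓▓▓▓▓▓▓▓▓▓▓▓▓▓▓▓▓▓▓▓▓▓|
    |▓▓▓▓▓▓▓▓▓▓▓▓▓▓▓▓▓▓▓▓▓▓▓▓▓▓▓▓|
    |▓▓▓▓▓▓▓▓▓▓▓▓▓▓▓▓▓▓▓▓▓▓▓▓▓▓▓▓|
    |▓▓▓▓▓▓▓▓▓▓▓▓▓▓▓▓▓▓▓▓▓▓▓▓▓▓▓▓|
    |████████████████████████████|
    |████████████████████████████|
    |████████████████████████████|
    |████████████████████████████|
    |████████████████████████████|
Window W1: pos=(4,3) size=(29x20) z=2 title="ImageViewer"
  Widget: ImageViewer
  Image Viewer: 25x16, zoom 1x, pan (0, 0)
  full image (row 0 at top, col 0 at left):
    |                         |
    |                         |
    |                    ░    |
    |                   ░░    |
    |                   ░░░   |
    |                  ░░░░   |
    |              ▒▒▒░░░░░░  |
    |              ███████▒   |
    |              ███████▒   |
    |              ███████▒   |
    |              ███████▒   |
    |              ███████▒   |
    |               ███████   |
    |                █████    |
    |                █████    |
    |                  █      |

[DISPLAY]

━━━━━━━━━━━━━━━━━━━━━━━━┓━━━━━━━━━━━━┓       
ageViewer               ┃            ┃       
────────────────────────┨────────────┨       
                        ┃            ┃       
                        ┃            ┃       
                 ░      ┃            ┃       
                ░░      ┃            ┃       
                ░░░     ┃░░          ┃       
               ░░░░     ┃░░          ┃       
           ▒▒▒░░░░░░    ┃░░          ┃       
           ███████▒     ┃░░          ┃       
           ███████▒     ┃▒▒          ┃       
           ███████▒     ┃▒▒          ┃       
           ███████▒     ┃▒▒          ┃       
           ███████▒     ┃▒▒          ┃       
            ███████     ┃▓▓          ┃       
             █████      ┃▓▓          ┃       
             █████      ┃▓▓          ┃       
               █        ┃━━━━━━━━━━━━┛       
━━━━━━━━━━━━━━━━━━━━━━━━┛                    


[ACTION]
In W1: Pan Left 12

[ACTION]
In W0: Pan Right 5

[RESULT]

━━━━━━━━━━━━━━━━━━━━━━━━┓━━━━━━━━━━━━┓       
ageViewer               ┃            ┃       
────────────────────────┨────────────┨       
                        ┃            ┃       
                        ┃            ┃       
                 ░      ┃            ┃       
                ░░      ┃            ┃       
                ░░░     ┃            ┃       
               ░░░░     ┃            ┃       
           ▒▒▒░░░░░░    ┃            ┃       
           ███████▒     ┃            ┃       
           ███████▒     ┃            ┃       
           ███████▒     ┃            ┃       
           ███████▒     ┃            ┃       
           ███████▒     ┃            ┃       
            ███████     ┃            ┃       
             █████      ┃            ┃       
             █████      ┃            ┃       
               █        ┃━━━━━━━━━━━━┛       
━━━━━━━━━━━━━━━━━━━━━━━━┛                    


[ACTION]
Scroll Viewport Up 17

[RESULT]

                                             
                                             
                                             
━━━━━━━━━━━━━━━━━━━━━━━━┓━━━━━━━━━━━━┓       
ageViewer               ┃            ┃       
────────────────────────┨────────────┨       
                        ┃            ┃       
                        ┃            ┃       
                 ░      ┃            ┃       
                ░░      ┃            ┃       
                ░░░     ┃            ┃       
               ░░░░     ┃            ┃       
           ▒▒▒░░░░░░    ┃            ┃       
           ███████▒     ┃            ┃       
           ███████▒     ┃            ┃       
           ███████▒     ┃            ┃       
           ███████▒     ┃            ┃       
           ███████▒     ┃            ┃       
            ███████     ┃            ┃       
             █████      ┃            ┃       


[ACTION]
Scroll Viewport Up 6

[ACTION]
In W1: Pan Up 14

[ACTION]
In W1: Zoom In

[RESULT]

                                             
                                             
                                             
━━━━━━━━━━━━━━━━━━━━━━━━┓━━━━━━━━━━━━┓       
ageViewer               ┃            ┃       
────────────────────────┨────────────┨       
                        ┃            ┃       
                        ┃            ┃       
                        ┃            ┃       
                        ┃            ┃       
                        ┃            ┃       
                        ┃            ┃       
                        ┃            ┃       
                        ┃            ┃       
                        ┃            ┃       
                        ┃            ┃       
                        ┃            ┃       
                        ┃            ┃       
                        ┃            ┃       
                        ┃            ┃       
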